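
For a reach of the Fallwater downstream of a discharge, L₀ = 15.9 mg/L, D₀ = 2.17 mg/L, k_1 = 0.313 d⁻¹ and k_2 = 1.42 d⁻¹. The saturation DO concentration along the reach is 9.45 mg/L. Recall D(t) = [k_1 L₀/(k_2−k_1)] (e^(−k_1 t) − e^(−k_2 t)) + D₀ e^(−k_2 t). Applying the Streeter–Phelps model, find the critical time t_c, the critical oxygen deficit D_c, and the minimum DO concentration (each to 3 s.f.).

t_c ≈ 0.771 d; D_c ≈ 2.75 mg/L; min DO ≈ 6.70 mg/L

At the critical point dD/dt = 0, so k_1 L₀ e^(−k_1 t) = k_2 D. Substituting D(t) from the Streeter–Phelps equation and solving for t gives
t_c = ln[(k_2/k_1)(1 − D₀(k_2−k_1)/(k_1 L₀))] / (k_2−k_1).
Here k_2−k_1 = 1.107 d⁻¹ and 1 − D₀(k_2−k_1)/(k_1 L₀) = 1 − 2.17×1.107/(0.313×15.9) = 0.5173, so
t_c = ln(4.537 × 0.5173) / 1.107 = 0.8531 / 1.107 = 0.7706 d.
D_c = (k_1/k_2) L₀ e^(−k_1 t_c) = (0.313/1.42) × 15.9 × e^(−0.313×0.7706) = 0.2204 × 15.9 × 0.7857 = 2.754 mg/L.
Minimum DO = C_s − D_c = 9.45 − 2.754 = 6.696 mg/L.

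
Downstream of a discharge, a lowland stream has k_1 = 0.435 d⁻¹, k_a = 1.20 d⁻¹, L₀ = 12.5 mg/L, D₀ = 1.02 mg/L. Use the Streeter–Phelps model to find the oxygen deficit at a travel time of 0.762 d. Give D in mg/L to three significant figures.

D ≈ 2.66 mg/L

k_1 L₀/(k_a−k_1) = 0.435×12.5/(1.20−0.435) = 5.438/0.7650 = 7.108 mg/L.
e^(−k_1 t) = e^(−0.435×0.7620) = 0.7179; e^(−k_a t) = e^(−1.20×0.7620) = 0.4008.
D = 7.108 × (0.7179 − 0.4008) + 1.02 × 0.4008 = 2.254 + 0.4088 = 2.663 mg/L.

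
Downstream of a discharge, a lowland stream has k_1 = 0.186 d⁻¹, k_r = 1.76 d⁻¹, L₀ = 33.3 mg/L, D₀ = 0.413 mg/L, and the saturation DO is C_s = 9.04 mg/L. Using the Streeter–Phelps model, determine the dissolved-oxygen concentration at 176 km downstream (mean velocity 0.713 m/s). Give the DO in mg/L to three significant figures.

Travel time t = x/v = 176 km / (0.713 m/s) = 176000 m / 0.713 m/s = 246800 s = 2.857 d.
k_1 L₀/(k_r−k_1) = 0.186×33.3/(1.76−0.186) = 6.194/1.574 = 3.935 mg/L.
e^(−k_1 t) = e^(−0.186×2.857) = 0.5878; e^(−k_r t) = e^(−1.76×2.857) = 0.006550.
D = 3.935 × (0.5878 − 0.006550) + 0.413 × 0.006550 = 2.287 + 0.002705 = 2.290 mg/L.
DO = C_s − D = 9.04 − 2.290 = 6.750 mg/L.

DO ≈ 6.75 mg/L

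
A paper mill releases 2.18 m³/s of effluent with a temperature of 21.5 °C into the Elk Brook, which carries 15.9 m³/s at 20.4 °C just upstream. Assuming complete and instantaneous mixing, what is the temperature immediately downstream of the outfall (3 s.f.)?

Flow-weighted mixing: C = (Q_r C_r + Q_w C_w)/(Q_r + Q_w)
= (15.9×20.4 + 2.18×21.5)/(15.9 + 2.18) = 371.2/18.08 = 20.53 °C.

20.5 °C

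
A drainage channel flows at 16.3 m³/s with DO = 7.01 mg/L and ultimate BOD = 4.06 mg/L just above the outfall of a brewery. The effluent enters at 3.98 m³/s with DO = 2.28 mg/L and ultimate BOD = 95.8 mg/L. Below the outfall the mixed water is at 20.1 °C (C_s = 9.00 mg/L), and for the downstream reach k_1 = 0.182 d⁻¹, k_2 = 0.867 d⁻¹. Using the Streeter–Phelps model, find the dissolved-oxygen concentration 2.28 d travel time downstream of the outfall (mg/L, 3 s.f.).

Mixed DO = (16.3×7.01 + 3.98×2.28)/(16.3+3.98) = 123.3/20.28 = 6.082 mg/L.
Mixed L₀ = (16.3×4.06 + 3.98×95.8)/(20.28) = 447.5/20.28 = 22.06 mg/L.
Initial deficit D₀ = C_s − DO₀ = 9.00 − 6.082 = 2.918 mg/L.
D(2.28) = [0.182×22.06/(0.867−0.182)](e^(−0.182×2.28) − e^(−0.867×2.28)) + 2.918 e^(−0.867×2.28)
= 5.862 × (0.6604 − 0.1385) + 2.918 × 0.1385 = 3.463 mg/L.
DO = 9.00 − 3.463 = 5.537 mg/L.

DO ≈ 5.54 mg/L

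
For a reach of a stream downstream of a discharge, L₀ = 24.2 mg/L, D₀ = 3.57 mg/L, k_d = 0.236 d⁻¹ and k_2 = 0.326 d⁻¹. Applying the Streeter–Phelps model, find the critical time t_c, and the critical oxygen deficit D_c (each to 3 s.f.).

t_c ≈ 2.95 d; D_c ≈ 8.74 mg/L

At the critical point dD/dt = 0, so k_d L₀ e^(−k_d t) = k_2 D. Substituting D(t) from the Streeter–Phelps equation and solving for t gives
t_c = ln[(k_2/k_d)(1 − D₀(k_2−k_d)/(k_d L₀))] / (k_2−k_d).
Here k_2−k_d = 0.09000 d⁻¹ and 1 − D₀(k_2−k_d)/(k_d L₀) = 1 − 3.57×0.09000/(0.236×24.2) = 0.9437, so
t_c = ln(1.381 × 0.9437) / 0.09000 = 0.2652 / 0.09000 = 2.946 d.
D_c = (k_d/k_2) L₀ e^(−k_d t_c) = (0.236/0.326) × 24.2 × e^(−0.236×2.946) = 0.7239 × 24.2 × 0.4989 = 8.741 mg/L.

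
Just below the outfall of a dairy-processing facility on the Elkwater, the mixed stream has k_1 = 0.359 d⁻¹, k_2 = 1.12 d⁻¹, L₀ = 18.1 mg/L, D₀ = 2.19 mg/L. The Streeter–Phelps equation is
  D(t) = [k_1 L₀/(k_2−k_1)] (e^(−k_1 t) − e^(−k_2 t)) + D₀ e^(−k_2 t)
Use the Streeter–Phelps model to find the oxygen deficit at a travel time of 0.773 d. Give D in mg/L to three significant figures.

D ≈ 3.80 mg/L

k_1 L₀/(k_2−k_1) = 0.359×18.1/(1.12−0.359) = 6.498/0.7610 = 8.539 mg/L.
e^(−k_1 t) = e^(−0.359×0.7730) = 0.7577; e^(−k_2 t) = e^(−1.12×0.7730) = 0.4207.
D = 8.539 × (0.7577 − 0.4207) + 2.19 × 0.4207 = 2.877 + 0.9214 = 3.798 mg/L.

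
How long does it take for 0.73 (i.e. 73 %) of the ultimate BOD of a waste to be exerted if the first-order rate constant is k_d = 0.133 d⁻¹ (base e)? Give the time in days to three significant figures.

t ≈ 9.84 d

y/L₀ = 1 − e^(−k_d t) = 0.73 ⇒ e^(−k_d t) = 0.270
t = −ln(0.270) / 0.133 = 1.309 / 0.133 = 9.845 d.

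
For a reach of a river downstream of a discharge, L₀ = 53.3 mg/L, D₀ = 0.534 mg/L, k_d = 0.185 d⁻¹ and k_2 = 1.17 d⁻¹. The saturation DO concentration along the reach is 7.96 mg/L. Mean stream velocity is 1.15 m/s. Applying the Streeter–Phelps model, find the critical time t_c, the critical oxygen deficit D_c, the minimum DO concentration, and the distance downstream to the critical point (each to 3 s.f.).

t_c ≈ 1.82 d; D_c ≈ 6.02 mg/L; min DO ≈ 1.94 mg/L; x_c ≈ 181 km

At the critical point dD/dt = 0, so k_d L₀ e^(−k_d t) = k_2 D. Substituting D(t) from the Streeter–Phelps equation and solving for t gives
t_c = ln[(k_2/k_d)(1 − D₀(k_2−k_d)/(k_d L₀))] / (k_2−k_d).
Here k_2−k_d = 0.9850 d⁻¹ and 1 − D₀(k_2−k_d)/(k_d L₀) = 1 − 0.534×0.9850/(0.185×53.3) = 0.9467, so
t_c = ln(6.324 × 0.9467) / 0.9850 = 1.790 / 0.9850 = 1.817 d.
D_c = (k_d/k_2) L₀ e^(−k_d t_c) = (0.185/1.17) × 53.3 × e^(−0.185×1.817) = 0.1581 × 53.3 × 0.7145 = 6.022 mg/L.
Minimum DO = C_s − D_c = 7.96 − 6.022 = 1.938 mg/L.
x_c = v t_c = 1.15 m/s × 1.817 d × 86400 s/d = 180500 m ≈ 181 km.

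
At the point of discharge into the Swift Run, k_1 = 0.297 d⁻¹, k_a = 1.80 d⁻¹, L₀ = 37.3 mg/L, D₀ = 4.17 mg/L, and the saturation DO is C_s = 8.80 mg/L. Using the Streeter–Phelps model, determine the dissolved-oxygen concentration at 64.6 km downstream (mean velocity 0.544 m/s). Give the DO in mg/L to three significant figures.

Travel time t = x/v = 64.6 km / (0.544 m/s) = 64600 m / 0.544 m/s = 118700 s = 1.374 d.
k_1 L₀/(k_a−k_1) = 0.297×37.3/(1.80−0.297) = 11.08/1.503 = 7.371 mg/L.
e^(−k_1 t) = e^(−0.297×1.374) = 0.6648; e^(−k_a t) = e^(−1.80×1.374) = 0.08425.
D = 7.371 × (0.6648 − 0.08425) + 4.17 × 0.08425 = 4.279 + 0.3513 = 4.631 mg/L.
DO = C_s − D = 8.80 − 4.631 = 4.169 mg/L.

DO ≈ 4.17 mg/L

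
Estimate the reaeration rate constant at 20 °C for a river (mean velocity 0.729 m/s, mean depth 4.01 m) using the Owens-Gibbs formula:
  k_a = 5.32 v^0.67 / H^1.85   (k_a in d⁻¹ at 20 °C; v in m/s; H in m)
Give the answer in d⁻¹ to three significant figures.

k_a = 5.32 × 0.729^0.67 / 4.01^1.85 = 5.32 × 0.8091 / 13.06 = 0.3297 d⁻¹.

k_a ≈ 0.330 d⁻¹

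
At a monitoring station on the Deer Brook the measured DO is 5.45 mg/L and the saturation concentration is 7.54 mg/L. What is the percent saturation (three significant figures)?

72.3 % saturation

% saturation = C/C_s × 100 = 5.45/7.54 × 100 = 72.3 %.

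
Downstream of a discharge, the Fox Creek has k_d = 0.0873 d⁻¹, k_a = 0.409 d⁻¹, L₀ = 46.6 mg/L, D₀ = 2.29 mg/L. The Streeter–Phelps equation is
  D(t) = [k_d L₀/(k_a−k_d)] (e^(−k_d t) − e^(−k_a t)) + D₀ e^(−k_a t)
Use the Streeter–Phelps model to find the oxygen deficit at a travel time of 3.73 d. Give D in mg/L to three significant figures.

k_d L₀/(k_a−k_d) = 0.0873×46.6/(0.409−0.0873) = 4.068/0.3217 = 12.65 mg/L.
e^(−k_d t) = e^(−0.0873×3.730) = 0.7221; e^(−k_a t) = e^(−0.409×3.730) = 0.2175.
D = 12.65 × (0.7221 − 0.2175) + 2.29 × 0.2175 = 6.381 + 0.4981 = 6.879 mg/L.

D ≈ 6.88 mg/L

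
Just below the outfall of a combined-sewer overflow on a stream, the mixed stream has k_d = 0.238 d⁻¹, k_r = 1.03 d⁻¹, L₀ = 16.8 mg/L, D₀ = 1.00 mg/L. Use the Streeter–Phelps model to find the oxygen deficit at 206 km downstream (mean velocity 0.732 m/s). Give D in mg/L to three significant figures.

Travel time t = x/v = 206 km / (0.732 m/s) = 206000 m / 0.732 m/s = 281400 s = 3.257 d.
k_d L₀/(k_r−k_d) = 0.238×16.8/(1.03−0.238) = 3.998/0.7920 = 5.048 mg/L.
e^(−k_d t) = e^(−0.238×3.257) = 0.4606; e^(−k_r t) = e^(−1.03×3.257) = 0.03491.
D = 5.048 × (0.4606 − 0.03491) + 1.00 × 0.03491 = 2.149 + 0.03491 = 2.184 mg/L.

D ≈ 2.18 mg/L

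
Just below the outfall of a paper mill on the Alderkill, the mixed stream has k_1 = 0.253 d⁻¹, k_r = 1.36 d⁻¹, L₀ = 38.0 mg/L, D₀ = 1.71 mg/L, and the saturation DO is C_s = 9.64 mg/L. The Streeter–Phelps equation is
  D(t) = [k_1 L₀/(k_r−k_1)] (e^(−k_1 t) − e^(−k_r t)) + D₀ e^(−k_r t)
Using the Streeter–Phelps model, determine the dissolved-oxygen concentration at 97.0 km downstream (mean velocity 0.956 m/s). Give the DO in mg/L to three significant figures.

DO ≈ 4.60 mg/L

Travel time t = x/v = 97.0 km / (0.956 m/s) = 97000 m / 0.956 m/s = 101500 s = 1.174 d.
k_1 L₀/(k_r−k_1) = 0.253×38.0/(1.36−0.253) = 9.614/1.107 = 8.685 mg/L.
e^(−k_1 t) = e^(−0.253×1.174) = 0.7430; e^(−k_r t) = e^(−1.36×1.174) = 0.2025.
D = 8.685 × (0.7430 − 0.2025) + 1.71 × 0.2025 = 4.694 + 0.3462 = 5.040 mg/L.
DO = C_s − D = 9.64 − 5.040 = 4.600 mg/L.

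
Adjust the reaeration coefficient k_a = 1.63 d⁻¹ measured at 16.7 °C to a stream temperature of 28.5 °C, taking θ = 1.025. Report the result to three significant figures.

k_a ≈ 2.18 d⁻¹

k_a(T₂) = k_a(T₁) · θ^(T₂−T₁) = 1.63 × 1.025^(28.5−16.7)
= 1.63 × 1.025^11.8 = 1.63 × 1.338 = 2.181 d⁻¹.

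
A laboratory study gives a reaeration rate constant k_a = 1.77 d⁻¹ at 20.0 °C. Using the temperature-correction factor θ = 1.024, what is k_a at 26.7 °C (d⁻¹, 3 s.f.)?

k_a ≈ 2.07 d⁻¹

k_a(T₂) = k_a(T₁) · θ^(T₂−T₁) = 1.77 × 1.024^(26.7−20.0)
= 1.77 × 1.024^6.70 = 1.77 × 1.172 = 2.075 d⁻¹.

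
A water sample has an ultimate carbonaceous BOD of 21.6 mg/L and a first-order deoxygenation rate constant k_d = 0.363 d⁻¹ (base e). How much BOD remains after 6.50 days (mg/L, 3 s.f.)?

L_t = L₀ e^(−k_d t) = 21.6 × e^(−0.363×6.50) = 21.6 × 0.09447 = 2.040 mg/L.

L ≈ 2.04 mg/L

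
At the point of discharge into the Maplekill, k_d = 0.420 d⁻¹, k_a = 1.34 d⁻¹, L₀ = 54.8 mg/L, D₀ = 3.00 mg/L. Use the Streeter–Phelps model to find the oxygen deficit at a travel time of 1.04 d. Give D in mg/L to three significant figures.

k_d L₀/(k_a−k_d) = 0.420×54.8/(1.34−0.420) = 23.02/0.9200 = 25.02 mg/L.
e^(−k_d t) = e^(−0.420×1.040) = 0.6461; e^(−k_a t) = e^(−1.34×1.040) = 0.2482.
D = 25.02 × (0.6461 − 0.2482) + 3.00 × 0.2482 = 9.955 + 0.7445 = 10.70 mg/L.

D ≈ 10.7 mg/L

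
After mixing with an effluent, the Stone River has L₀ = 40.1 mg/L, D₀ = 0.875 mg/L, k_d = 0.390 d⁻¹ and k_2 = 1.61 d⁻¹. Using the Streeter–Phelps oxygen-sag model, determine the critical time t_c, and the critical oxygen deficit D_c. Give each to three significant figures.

t_c ≈ 1.10 d; D_c ≈ 6.31 mg/L

t_c = [1/(k_2−k_d)] ln[(k_2/k_d)(1 − D₀(k_2−k_d)/(k_d L₀))]
= [1/(1.61−0.390)] ln[(1.61/0.390)(1 − 0.875×1.220/(0.390×40.1))]
= (1/1.220) ln[4.128 × 0.9317] = 0.8197 × ln(3.846) = 0.8197 × 1.347 = 1.104 d.
D_c = (k_d/k_2) L₀ e^(−k_d t_c) = (0.390/1.61) × 40.1 × e^(−0.390×1.104) = 0.2422 × 40.1 × 0.6501 = 6.315 mg/L.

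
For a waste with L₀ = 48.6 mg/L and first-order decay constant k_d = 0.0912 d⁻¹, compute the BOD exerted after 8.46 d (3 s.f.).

y_t = L₀(1 − e^(−k_d t)) = 48.6 × (1 − e^(−0.0912×8.46))
= 48.6 × (1 − 0.4623) = 48.6 × 0.5377 = 26.13 mg/L.

y ≈ 26.1 mg/L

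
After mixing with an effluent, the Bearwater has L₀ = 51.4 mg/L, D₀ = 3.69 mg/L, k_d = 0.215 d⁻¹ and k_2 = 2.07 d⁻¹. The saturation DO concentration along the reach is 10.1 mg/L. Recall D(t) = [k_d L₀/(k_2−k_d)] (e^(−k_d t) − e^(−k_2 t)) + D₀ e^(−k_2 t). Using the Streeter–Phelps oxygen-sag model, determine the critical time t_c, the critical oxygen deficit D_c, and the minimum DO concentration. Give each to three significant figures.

t_c ≈ 0.700 d; D_c ≈ 4.59 mg/L; min DO ≈ 5.51 mg/L

At the critical point dD/dt = 0, so k_d L₀ e^(−k_d t) = k_2 D. Substituting D(t) from the Streeter–Phelps equation and solving for t gives
t_c = ln[(k_2/k_d)(1 − D₀(k_2−k_d)/(k_d L₀))] / (k_2−k_d).
Here k_2−k_d = 1.855 d⁻¹ and 1 − D₀(k_2−k_d)/(k_d L₀) = 1 − 3.69×1.855/(0.215×51.4) = 0.3806, so
t_c = ln(9.628 × 0.3806) / 1.855 = 1.299 / 1.855 = 0.7001 d.
D_c = (k_d/k_2) L₀ e^(−k_d t_c) = (0.215/2.07) × 51.4 × e^(−0.215×0.7001) = 0.1039 × 51.4 × 0.8603 = 4.593 mg/L.
Minimum DO = C_s − D_c = 10.1 − 4.593 = 5.507 mg/L.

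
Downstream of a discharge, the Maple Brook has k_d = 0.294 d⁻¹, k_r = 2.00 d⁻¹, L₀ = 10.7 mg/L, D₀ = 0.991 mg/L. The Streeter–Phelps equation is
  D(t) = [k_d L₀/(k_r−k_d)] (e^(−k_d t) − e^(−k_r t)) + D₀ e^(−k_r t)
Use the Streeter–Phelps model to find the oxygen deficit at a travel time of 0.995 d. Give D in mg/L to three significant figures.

D ≈ 1.26 mg/L

k_d L₀/(k_r−k_d) = 0.294×10.7/(2.00−0.294) = 3.146/1.706 = 1.844 mg/L.
e^(−k_d t) = e^(−0.294×0.9950) = 0.7464; e^(−k_r t) = e^(−2.00×0.9950) = 0.1367.
D = 1.844 × (0.7464 − 0.1367) + 0.991 × 0.1367 = 1.124 + 0.1355 = 1.260 mg/L.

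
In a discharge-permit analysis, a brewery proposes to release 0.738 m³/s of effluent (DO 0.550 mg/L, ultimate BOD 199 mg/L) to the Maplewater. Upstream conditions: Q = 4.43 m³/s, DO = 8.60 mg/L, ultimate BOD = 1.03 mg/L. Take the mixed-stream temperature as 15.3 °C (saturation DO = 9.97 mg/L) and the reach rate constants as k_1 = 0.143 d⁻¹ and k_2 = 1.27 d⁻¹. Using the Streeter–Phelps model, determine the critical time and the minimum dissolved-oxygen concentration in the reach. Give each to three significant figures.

t_c ≈ 0.933 d; minimum DO ≈ 7.08 mg/L

Mixed DO = (4.43×8.60 + 0.738×0.550)/(4.43+0.738) = 38.50/5.168 = 7.450 mg/L.
Mixed L₀ = (4.43×1.03 + 0.738×199)/(5.168) = 151.4/5.168 = 29.30 mg/L.
Initial deficit D₀ = C_s − DO₀ = 9.97 − 7.450 = 2.520 mg/L.
t_c = (1/1.127) ln[(1.27/0.143)(1 − 2.520×1.127/(0.143×29.30))] = 0.8873 × ln(2.862) = 0.9331 d.
D_c = (0.143/1.27) × 29.30 × e^(−0.143×0.9331) = 0.1126 × 29.30 × 0.8751 = 2.887 mg/L.
Minimum DO = 9.97 − 2.887 = 7.083 mg/L.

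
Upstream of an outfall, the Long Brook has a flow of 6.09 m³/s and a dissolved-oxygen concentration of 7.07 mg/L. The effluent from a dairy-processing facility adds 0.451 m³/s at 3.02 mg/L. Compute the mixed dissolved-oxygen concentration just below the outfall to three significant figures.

6.79 mg/L

Flow-weighted mixing: C = (Q_r C_r + Q_w C_w)/(Q_r + Q_w)
= (6.09×7.07 + 0.451×3.02)/(6.09 + 0.451) = 44.42/6.541 = 6.791 mg/L.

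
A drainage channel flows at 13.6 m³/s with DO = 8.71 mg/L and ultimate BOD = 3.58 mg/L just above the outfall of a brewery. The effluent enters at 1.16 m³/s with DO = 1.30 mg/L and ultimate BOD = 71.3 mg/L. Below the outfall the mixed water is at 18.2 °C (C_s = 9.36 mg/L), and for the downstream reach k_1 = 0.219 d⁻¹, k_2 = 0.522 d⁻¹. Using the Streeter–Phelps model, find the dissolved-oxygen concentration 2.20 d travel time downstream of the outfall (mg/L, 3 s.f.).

Mixed DO = (13.6×8.71 + 1.16×1.30)/(13.6+1.16) = 120.0/14.76 = 8.128 mg/L.
Mixed L₀ = (13.6×3.58 + 1.16×71.3)/(14.76) = 131.4/14.76 = 8.902 mg/L.
Initial deficit D₀ = C_s − DO₀ = 9.36 − 8.128 = 1.232 mg/L.
D(2.20) = [0.219×8.902/(0.522−0.219)](e^(−0.219×2.20) − e^(−0.522×2.20)) + 1.232 e^(−0.522×2.20)
= 6.434 × (0.6177 − 0.3171) + 1.232 × 0.3171 = 2.324 mg/L.
DO = 9.36 − 2.324 = 7.036 mg/L.

DO ≈ 7.04 mg/L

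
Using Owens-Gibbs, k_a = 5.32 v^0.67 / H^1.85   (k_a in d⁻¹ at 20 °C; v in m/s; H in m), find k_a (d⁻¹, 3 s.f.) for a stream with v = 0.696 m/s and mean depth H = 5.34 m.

k_a ≈ 0.188 d⁻¹

k_a = 5.32 × 0.696^0.67 / 5.34^1.85 = 5.32 × 0.7844 / 22.18 = 0.1882 d⁻¹.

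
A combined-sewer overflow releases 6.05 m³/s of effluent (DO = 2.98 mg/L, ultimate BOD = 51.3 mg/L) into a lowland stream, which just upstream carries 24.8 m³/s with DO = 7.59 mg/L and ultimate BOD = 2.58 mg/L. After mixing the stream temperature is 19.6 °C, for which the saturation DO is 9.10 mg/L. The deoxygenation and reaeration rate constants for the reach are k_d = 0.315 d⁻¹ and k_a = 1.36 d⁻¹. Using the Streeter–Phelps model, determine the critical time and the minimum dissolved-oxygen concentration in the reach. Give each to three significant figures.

t_c ≈ 0.367 d; minimum DO ≈ 6.60 mg/L

Mixed DO = (24.8×7.59 + 6.05×2.98)/(24.8+6.05) = 206.3/30.85 = 6.686 mg/L.
Mixed L₀ = (24.8×2.58 + 6.05×51.3)/(30.85) = 374.3/30.85 = 12.13 mg/L.
Initial deficit D₀ = C_s − DO₀ = 9.10 − 6.686 = 2.414 mg/L.
t_c = (1/1.045) ln[(1.36/0.315)(1 − 2.414×1.045/(0.315×12.13))] = 0.9569 × ln(1.468) = 0.3674 d.
D_c = (0.315/1.36) × 12.13 × e^(−0.315×0.3674) = 0.2316 × 12.13 × 0.8907 = 2.503 mg/L.
Minimum DO = 9.10 − 2.503 = 6.597 mg/L.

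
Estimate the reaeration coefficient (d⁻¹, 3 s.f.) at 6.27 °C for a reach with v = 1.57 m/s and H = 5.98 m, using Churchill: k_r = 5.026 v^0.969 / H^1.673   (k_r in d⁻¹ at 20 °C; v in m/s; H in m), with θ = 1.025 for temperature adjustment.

k_r(20) = 5.026 × 1.57^0.969 / 5.98^1.673 = 5.026 × 1.548 / 19.93 = 0.3905 d⁻¹.
k_r(6.27) = 0.3905 × 1.025^(6.27−20) = 0.3905 × 0.7125 = 0.2782 d⁻¹.

k_r ≈ 0.278 d⁻¹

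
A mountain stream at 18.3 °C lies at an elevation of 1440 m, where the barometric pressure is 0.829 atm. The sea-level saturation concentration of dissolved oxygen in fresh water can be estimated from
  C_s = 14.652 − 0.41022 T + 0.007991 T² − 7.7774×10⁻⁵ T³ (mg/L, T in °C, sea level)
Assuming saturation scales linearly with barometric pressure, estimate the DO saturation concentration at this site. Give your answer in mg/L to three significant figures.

At sea level: C_s = 14.652 − 0.41022×18.3 + 0.007991×18.3² − 7.7774×10⁻⁵×18.3³ = 9.344 mg/L.
Pressure correction: C_s' = 9.344 × 0.829 = 7.747 mg/L.

C_s ≈ 7.75 mg/L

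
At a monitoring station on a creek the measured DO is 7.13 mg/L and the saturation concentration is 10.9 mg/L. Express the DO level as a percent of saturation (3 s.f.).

% saturation = C/C_s × 100 = 7.13/10.9 × 100 = 65.4 %.

65.4 % saturation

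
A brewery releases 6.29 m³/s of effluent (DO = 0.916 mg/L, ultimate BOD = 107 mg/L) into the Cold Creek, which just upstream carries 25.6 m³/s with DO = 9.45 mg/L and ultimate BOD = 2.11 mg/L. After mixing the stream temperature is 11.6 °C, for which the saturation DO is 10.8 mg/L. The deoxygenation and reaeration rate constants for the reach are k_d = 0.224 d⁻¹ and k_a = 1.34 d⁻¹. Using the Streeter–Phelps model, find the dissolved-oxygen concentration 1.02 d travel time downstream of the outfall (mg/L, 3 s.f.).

Mixed DO = (25.6×9.45 + 6.29×0.916)/(25.6+6.29) = 247.7/31.89 = 7.767 mg/L.
Mixed L₀ = (25.6×2.11 + 6.29×107)/(31.89) = 727.0/31.89 = 22.80 mg/L.
Initial deficit D₀ = C_s − DO₀ = 10.8 − 7.767 = 3.033 mg/L.
D(1.02) = [0.224×22.80/(1.34−0.224)](e^(−0.224×1.02) − e^(−1.34×1.02)) + 3.033 e^(−1.34×1.02)
= 4.576 × (0.7957 − 0.2549) + 3.033 × 0.2549 = 3.248 mg/L.
DO = 10.8 − 3.248 = 7.552 mg/L.

DO ≈ 7.55 mg/L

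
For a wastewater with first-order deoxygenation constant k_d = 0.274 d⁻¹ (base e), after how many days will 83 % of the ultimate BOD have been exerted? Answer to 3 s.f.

y/L₀ = 1 − e^(−k_d t) = 0.83 ⇒ e^(−k_d t) = 0.170
t = −ln(0.170) / 0.274 = 1.772 / 0.274 = 6.467 d.

t ≈ 6.47 d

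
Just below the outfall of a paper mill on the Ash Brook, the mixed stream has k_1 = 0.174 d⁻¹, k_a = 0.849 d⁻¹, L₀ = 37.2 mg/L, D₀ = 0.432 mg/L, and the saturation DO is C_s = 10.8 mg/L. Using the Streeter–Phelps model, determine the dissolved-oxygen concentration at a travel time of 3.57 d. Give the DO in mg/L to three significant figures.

k_1 L₀/(k_a−k_1) = 0.174×37.2/(0.849−0.174) = 6.473/0.6750 = 9.589 mg/L.
e^(−k_1 t) = e^(−0.174×3.570) = 0.5373; e^(−k_a t) = e^(−0.849×3.570) = 0.04827.
D = 9.589 × (0.5373 − 0.04827) + 0.432 × 0.04827 = 4.690 + 0.02085 = 4.710 mg/L.
DO = C_s − D = 10.8 − 4.710 = 6.090 mg/L.

DO ≈ 6.09 mg/L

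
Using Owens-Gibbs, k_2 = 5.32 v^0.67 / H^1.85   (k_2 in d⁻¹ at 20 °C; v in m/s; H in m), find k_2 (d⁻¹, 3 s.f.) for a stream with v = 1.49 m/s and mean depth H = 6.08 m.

k_2 = 5.32 × 1.49^0.67 / 6.08^1.85 = 5.32 × 1.306 / 28.20 = 0.2464 d⁻¹.

k_2 ≈ 0.246 d⁻¹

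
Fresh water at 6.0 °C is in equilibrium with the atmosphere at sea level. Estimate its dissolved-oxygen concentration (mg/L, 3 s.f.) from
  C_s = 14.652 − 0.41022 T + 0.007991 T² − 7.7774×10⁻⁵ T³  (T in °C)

C_s ≈ 12.5 mg/L

C_s = 14.652 − 0.41022×6.0 + 0.007991×6.0² − 7.7774×10⁻⁵×6.0³ = 12.46 mg/L.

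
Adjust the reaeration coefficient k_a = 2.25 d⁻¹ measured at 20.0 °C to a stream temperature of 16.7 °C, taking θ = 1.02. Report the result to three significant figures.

k_a ≈ 2.11 d⁻¹

k_a(T₂) = k_a(T₁) · θ^(T₂−T₁) = 2.25 × 1.02^(16.7−20.0)
= 2.25 × 1.02^-3.30 = 2.25 × 0.9367 = 2.108 d⁻¹.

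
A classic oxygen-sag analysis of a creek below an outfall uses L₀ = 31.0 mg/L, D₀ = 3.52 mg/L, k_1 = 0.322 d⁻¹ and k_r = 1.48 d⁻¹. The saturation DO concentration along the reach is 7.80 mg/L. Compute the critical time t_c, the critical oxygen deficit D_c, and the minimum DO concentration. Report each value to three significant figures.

With k_r/k_1 = 4.596 and 1 − D₀(k_r−k_1)/(k_1 L₀) = 0.5916,
t_c = ln(4.596 × 0.5916) / (1.48 − 0.322) = ln(2.719) / 1.158 = 1.000/1.158 = 0.8639 d.
D_c = (k_1/k_r) L₀ e^(−k_1 t_c) = (0.322/1.48) × 31.0 × e^(−0.322×0.8639) = 0.2176 × 31.0 × 0.7572 = 5.107 mg/L.
Minimum DO = C_s − D_c = 7.80 − 5.107 = 2.693 mg/L.

t_c ≈ 0.864 d; D_c ≈ 5.11 mg/L; min DO ≈ 2.69 mg/L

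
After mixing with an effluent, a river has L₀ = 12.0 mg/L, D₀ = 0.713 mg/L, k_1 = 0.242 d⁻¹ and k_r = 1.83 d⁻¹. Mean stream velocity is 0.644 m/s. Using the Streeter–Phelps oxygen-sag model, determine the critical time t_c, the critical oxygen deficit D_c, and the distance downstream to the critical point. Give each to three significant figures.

t_c ≈ 0.963 d; D_c ≈ 1.26 mg/L; x_c ≈ 53.6 km

At the critical point dD/dt = 0, so k_1 L₀ e^(−k_1 t) = k_r D. Substituting D(t) from the Streeter–Phelps equation and solving for t gives
t_c = ln[(k_r/k_1)(1 − D₀(k_r−k_1)/(k_1 L₀))] / (k_r−k_1).
Here k_r−k_1 = 1.588 d⁻¹ and 1 − D₀(k_r−k_1)/(k_1 L₀) = 1 − 0.713×1.588/(0.242×12.0) = 0.6101, so
t_c = ln(7.562 × 0.6101) / 1.588 = 1.529 / 1.588 = 0.9629 d.
D_c = (k_1/k_r) L₀ e^(−k_1 t_c) = (0.242/1.83) × 12.0 × e^(−0.242×0.9629) = 0.1322 × 12.0 × 0.7921 = 1.257 mg/L.
x_c = v t_c = 0.644 m/s × 0.9629 d × 86400 s/d = 53570 m ≈ 53.6 km.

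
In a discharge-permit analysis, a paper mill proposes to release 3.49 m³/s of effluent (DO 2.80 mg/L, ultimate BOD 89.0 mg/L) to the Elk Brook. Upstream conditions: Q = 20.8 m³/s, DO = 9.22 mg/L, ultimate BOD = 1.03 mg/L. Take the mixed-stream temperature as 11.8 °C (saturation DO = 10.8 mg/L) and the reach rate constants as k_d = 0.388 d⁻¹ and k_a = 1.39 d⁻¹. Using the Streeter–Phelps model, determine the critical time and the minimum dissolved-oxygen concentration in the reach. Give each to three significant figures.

t_c ≈ 0.635 d; minimum DO ≈ 7.82 mg/L

Mixed DO = (20.8×9.22 + 3.49×2.80)/(20.8+3.49) = 201.5/24.29 = 8.298 mg/L.
Mixed L₀ = (20.8×1.03 + 3.49×89.0)/(24.29) = 332.0/24.29 = 13.67 mg/L.
Initial deficit D₀ = C_s − DO₀ = 10.8 − 8.298 = 2.502 mg/L.
t_c = (1/1.002) ln[(1.39/0.388)(1 − 2.502×1.002/(0.388×13.67))] = 0.9980 × ln(1.889) = 0.6347 d.
D_c = (0.388/1.39) × 13.67 × e^(−0.388×0.6347) = 0.2791 × 13.67 × 0.7817 = 2.983 mg/L.
Minimum DO = 10.8 − 2.983 = 7.817 mg/L.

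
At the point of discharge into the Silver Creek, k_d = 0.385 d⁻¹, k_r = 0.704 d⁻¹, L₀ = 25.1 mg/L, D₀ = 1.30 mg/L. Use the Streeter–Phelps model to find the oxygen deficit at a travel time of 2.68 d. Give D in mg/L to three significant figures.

D ≈ 6.40 mg/L

k_d L₀/(k_r−k_d) = 0.385×25.1/(0.704−0.385) = 9.664/0.3190 = 30.29 mg/L.
e^(−k_d t) = e^(−0.385×2.680) = 0.3564; e^(−k_r t) = e^(−0.704×2.680) = 0.1516.
D = 30.29 × (0.3564 − 0.1516) + 1.30 × 0.1516 = 6.204 + 0.1970 = 6.401 mg/L.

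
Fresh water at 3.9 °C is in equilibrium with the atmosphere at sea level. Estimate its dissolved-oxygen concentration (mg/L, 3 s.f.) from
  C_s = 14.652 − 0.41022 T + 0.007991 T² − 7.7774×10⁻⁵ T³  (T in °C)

C_s = 14.652 − 0.41022×3.9 + 0.007991×3.9² − 7.7774×10⁻⁵×3.9³ = 13.17 mg/L.

C_s ≈ 13.2 mg/L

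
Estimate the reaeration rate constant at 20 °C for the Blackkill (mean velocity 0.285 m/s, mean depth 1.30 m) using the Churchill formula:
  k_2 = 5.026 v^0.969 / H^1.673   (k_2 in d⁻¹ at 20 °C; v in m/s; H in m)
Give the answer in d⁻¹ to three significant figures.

k_2 = 5.026 × 0.285^0.969 / 1.30^1.673 = 5.026 × 0.2963 / 1.551 = 0.9602 d⁻¹.

k_2 ≈ 0.960 d⁻¹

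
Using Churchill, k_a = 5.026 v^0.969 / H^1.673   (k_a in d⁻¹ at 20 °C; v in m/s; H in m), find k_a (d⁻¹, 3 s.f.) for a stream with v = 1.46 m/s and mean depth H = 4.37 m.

k_a = 5.026 × 1.46^0.969 / 4.37^1.673 = 5.026 × 1.443 / 11.79 = 0.6151 d⁻¹.

k_a ≈ 0.615 d⁻¹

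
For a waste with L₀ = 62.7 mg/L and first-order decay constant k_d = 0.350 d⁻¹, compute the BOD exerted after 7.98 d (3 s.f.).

y_t = L₀(1 − e^(−k_d t)) = 62.7 × (1 − e^(−0.350×7.98))
= 62.7 × (1 − 0.06124) = 62.7 × 0.9388 = 58.86 mg/L.

y ≈ 58.9 mg/L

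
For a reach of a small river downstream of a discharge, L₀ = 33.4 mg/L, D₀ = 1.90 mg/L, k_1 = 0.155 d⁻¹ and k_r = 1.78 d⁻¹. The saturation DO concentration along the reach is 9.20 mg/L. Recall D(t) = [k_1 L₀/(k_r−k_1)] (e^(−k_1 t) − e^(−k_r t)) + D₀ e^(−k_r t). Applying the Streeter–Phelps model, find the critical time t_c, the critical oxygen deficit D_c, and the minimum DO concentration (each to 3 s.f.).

t_c ≈ 0.944 d; D_c ≈ 2.51 mg/L; min DO ≈ 6.69 mg/L

At the critical point dD/dt = 0, so k_1 L₀ e^(−k_1 t) = k_r D. Substituting D(t) from the Streeter–Phelps equation and solving for t gives
t_c = ln[(k_r/k_1)(1 − D₀(k_r−k_1)/(k_1 L₀))] / (k_r−k_1).
Here k_r−k_1 = 1.625 d⁻¹ and 1 − D₀(k_r−k_1)/(k_1 L₀) = 1 − 1.90×1.625/(0.155×33.4) = 0.4036, so
t_c = ln(11.48 × 0.4036) / 1.625 = 1.534 / 1.625 = 0.9438 d.
L(t_c) = L₀ e^(−k_1 t_c) = 33.4 × 0.8639 = 28.85 mg/L, and at the critical point k_r D_c = k_1 L, so D_c = (0.155/1.78) × 28.85 = 2.513 mg/L.
Minimum DO = C_s − D_c = 9.20 − 2.513 = 6.687 mg/L.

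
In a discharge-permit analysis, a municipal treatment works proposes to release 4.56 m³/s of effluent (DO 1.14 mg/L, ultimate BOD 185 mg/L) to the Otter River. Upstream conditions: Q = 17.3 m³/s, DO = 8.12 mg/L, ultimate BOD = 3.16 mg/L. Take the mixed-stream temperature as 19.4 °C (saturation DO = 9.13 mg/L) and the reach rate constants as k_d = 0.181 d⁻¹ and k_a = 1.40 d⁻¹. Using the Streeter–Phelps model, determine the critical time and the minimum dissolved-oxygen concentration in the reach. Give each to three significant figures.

Mixed DO = (17.3×8.12 + 4.56×1.14)/(17.3+4.56) = 145.7/21.86 = 6.664 mg/L.
Mixed L₀ = (17.3×3.16 + 4.56×185)/(21.86) = 898.3/21.86 = 41.09 mg/L.
Initial deficit D₀ = C_s − DO₀ = 9.13 − 6.664 = 2.466 mg/L.
t_c = (1/1.219) ln[(1.40/0.181)(1 − 2.466×1.219/(0.181×41.09))] = 0.8203 × ln(4.609) = 1.253 d.
D_c = (0.181/1.40) × 41.09 × e^(−0.181×1.253) = 0.1293 × 41.09 × 0.7970 = 4.234 mg/L.
Minimum DO = 9.13 − 4.234 = 4.896 mg/L.

t_c ≈ 1.25 d; minimum DO ≈ 4.90 mg/L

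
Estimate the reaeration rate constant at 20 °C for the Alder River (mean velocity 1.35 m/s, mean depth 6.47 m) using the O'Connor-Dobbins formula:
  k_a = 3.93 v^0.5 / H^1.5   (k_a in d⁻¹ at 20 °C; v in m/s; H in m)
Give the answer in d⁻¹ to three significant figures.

k_a = 3.93 × 1.35^0.5 / 6.47^1.5 = 3.93 × 1.162 / 16.46 = 0.2775 d⁻¹.

k_a ≈ 0.277 d⁻¹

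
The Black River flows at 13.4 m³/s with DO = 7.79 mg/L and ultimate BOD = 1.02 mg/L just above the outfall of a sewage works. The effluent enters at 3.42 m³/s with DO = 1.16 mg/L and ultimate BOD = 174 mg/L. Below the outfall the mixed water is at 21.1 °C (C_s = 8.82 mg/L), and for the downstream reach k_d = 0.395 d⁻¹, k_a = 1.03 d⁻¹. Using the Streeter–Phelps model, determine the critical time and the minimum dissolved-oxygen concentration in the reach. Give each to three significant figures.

t_c ≈ 1.33 d; minimum DO ≈ 0.624 mg/L

Mixed DO = (13.4×7.79 + 3.42×1.16)/(13.4+3.42) = 108.4/16.82 = 6.442 mg/L.
Mixed L₀ = (13.4×1.02 + 3.42×174)/(16.82) = 608.7/16.82 = 36.19 mg/L.
Initial deficit D₀ = C_s − DO₀ = 8.82 − 6.442 = 2.378 mg/L.
t_c = (1/0.6350) ln[(1.03/0.395)(1 − 2.378×0.6350/(0.395×36.19))] = 1.575 × ln(2.332) = 1.334 d.
D_c = (0.395/1.03) × 36.19 × e^(−0.395×1.334) = 0.3835 × 36.19 × 0.5905 = 8.196 mg/L.
Minimum DO = 8.82 − 8.196 = 0.6239 mg/L.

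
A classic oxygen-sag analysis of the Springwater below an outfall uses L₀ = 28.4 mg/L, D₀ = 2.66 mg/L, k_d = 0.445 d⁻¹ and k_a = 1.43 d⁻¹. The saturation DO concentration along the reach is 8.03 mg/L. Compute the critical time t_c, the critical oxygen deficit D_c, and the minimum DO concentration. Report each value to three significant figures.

t_c ≈ 0.949 d; D_c ≈ 5.79 mg/L; min DO ≈ 2.24 mg/L

t_c = [1/(k_a−k_d)] ln[(k_a/k_d)(1 − D₀(k_a−k_d)/(k_d L₀))]
= [1/(1.43−0.445)] ln[(1.43/0.445)(1 − 2.66×0.9850/(0.445×28.4))]
= (1/0.9850) ln[3.213 × 0.7927] = 1.015 × ln(2.547) = 1.015 × 0.9350 = 0.9493 d.
L(t_c) = L₀ e^(−k_d t_c) = 28.4 × 0.6555 = 18.62 mg/L, and at the critical point k_a D_c = k_d L, so D_c = (0.445/1.43) × 18.62 = 5.793 mg/L.
Minimum DO = C_s − D_c = 8.03 − 5.793 = 2.237 mg/L.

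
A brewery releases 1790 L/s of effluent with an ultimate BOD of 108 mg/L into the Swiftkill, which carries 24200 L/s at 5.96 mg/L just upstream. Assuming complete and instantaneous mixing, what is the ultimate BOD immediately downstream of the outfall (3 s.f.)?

Flow-weighted mixing: C = (Q_r C_r + Q_w C_w)/(Q_r + Q_w)
= (24200×5.96 + 1790×108)/(24200 + 1790) = 337600/25990 = 12.99 mg/L.

13.0 mg/L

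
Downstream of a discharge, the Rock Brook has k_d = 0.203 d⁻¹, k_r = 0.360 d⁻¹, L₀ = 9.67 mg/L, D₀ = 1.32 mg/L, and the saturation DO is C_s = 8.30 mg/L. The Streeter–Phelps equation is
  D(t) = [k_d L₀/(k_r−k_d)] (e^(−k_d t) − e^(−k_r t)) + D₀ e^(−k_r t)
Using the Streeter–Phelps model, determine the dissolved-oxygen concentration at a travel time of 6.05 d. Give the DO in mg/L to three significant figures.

k_d L₀/(k_r−k_d) = 0.203×9.67/(0.360−0.203) = 1.963/0.1570 = 12.50 mg/L.
e^(−k_d t) = e^(−0.203×6.050) = 0.2928; e^(−k_r t) = e^(−0.360×6.050) = 0.1133.
D = 12.50 × (0.2928 − 0.1133) + 1.32 × 0.1133 = 2.245 + 0.1495 = 2.395 mg/L.
DO = C_s − D = 8.30 − 2.395 = 5.905 mg/L.

DO ≈ 5.91 mg/L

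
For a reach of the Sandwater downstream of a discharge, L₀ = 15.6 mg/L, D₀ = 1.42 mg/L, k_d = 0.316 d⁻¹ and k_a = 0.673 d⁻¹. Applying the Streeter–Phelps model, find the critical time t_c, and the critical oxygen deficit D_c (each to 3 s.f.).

With k_a/k_d = 2.130 and 1 − D₀(k_a−k_d)/(k_d L₀) = 0.8972,
t_c = ln(2.130 × 0.8972) / (0.673 − 0.316) = ln(1.911) / 0.3570 = 0.6475/0.3570 = 1.814 d.
L(t_c) = L₀ e^(−k_d t_c) = 15.6 × 0.5638 = 8.795 mg/L, and at the critical point k_a D_c = k_d L, so D_c = (0.316/0.673) × 8.795 = 4.129 mg/L.

t_c ≈ 1.81 d; D_c ≈ 4.13 mg/L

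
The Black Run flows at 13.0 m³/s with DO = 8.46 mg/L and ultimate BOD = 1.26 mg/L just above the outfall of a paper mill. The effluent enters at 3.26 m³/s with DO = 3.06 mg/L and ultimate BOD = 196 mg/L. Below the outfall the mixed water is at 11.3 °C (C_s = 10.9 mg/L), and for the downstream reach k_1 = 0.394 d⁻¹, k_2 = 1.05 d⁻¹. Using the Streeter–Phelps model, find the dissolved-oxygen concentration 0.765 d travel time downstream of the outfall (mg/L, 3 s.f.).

DO ≈ 2.26 mg/L

Mixed DO = (13.0×8.46 + 3.26×3.06)/(13.0+3.26) = 120.0/16.26 = 7.377 mg/L.
Mixed L₀ = (13.0×1.26 + 3.26×196)/(16.26) = 655.3/16.26 = 40.30 mg/L.
Initial deficit D₀ = C_s − DO₀ = 10.9 − 7.377 = 3.523 mg/L.
D(0.765) = [0.394×40.30/(1.05−0.394)](e^(−0.394×0.765) − e^(−1.05×0.765)) + 3.523 e^(−1.05×0.765)
= 24.21 × (0.7398 − 0.4479) + 3.523 × 0.4479 = 8.644 mg/L.
DO = 10.9 − 8.644 = 2.256 mg/L.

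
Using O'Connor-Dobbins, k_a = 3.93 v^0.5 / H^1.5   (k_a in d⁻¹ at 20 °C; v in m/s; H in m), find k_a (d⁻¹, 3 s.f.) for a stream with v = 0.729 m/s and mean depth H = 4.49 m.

k_a ≈ 0.353 d⁻¹

k_a = 3.93 × 0.729^0.5 / 4.49^1.5 = 3.93 × 0.8538 / 9.514 = 0.3527 d⁻¹.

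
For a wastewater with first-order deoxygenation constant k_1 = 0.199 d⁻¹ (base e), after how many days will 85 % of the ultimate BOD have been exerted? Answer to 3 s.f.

t ≈ 9.53 d

y/L₀ = 1 − e^(−k_1 t) = 0.85 ⇒ e^(−k_1 t) = 0.150
t = −ln(0.150) / 0.199 = 1.897 / 0.199 = 9.533 d.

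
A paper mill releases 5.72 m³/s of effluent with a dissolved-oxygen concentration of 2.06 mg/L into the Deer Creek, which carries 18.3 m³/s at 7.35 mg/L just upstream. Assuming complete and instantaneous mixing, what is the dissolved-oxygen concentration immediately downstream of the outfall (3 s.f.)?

Flow-weighted mixing: C = (Q_r C_r + Q_w C_w)/(Q_r + Q_w)
= (18.3×7.35 + 5.72×2.06)/(18.3 + 5.72) = 146.3/24.02 = 6.090 mg/L.

6.09 mg/L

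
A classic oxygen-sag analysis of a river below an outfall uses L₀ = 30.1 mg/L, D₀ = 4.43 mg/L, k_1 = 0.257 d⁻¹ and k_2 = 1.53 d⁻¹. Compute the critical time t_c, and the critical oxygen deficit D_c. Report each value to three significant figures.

t_c ≈ 0.376 d; D_c ≈ 4.59 mg/L

At the critical point dD/dt = 0, so k_1 L₀ e^(−k_1 t) = k_2 D. Substituting D(t) from the Streeter–Phelps equation and solving for t gives
t_c = ln[(k_2/k_1)(1 − D₀(k_2−k_1)/(k_1 L₀))] / (k_2−k_1).
Here k_2−k_1 = 1.273 d⁻¹ and 1 − D₀(k_2−k_1)/(k_1 L₀) = 1 − 4.43×1.273/(0.257×30.1) = 0.2710, so
t_c = ln(5.953 × 0.2710) / 1.273 = 0.4783 / 1.273 = 0.3757 d.
D_c = (k_1/k_2) L₀ e^(−k_1 t_c) = (0.257/1.53) × 30.1 × e^(−0.257×0.3757) = 0.1680 × 30.1 × 0.9080 = 4.591 mg/L.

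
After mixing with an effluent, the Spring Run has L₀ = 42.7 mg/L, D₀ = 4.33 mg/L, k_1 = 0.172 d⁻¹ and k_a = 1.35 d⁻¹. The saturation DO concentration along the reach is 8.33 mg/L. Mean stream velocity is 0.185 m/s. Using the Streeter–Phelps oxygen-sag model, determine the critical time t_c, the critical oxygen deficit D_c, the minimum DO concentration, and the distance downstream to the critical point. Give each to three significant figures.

t_c ≈ 0.742 d; D_c ≈ 4.79 mg/L; min DO ≈ 3.54 mg/L; x_c ≈ 11.9 km

With k_a/k_1 = 7.849 and 1 − D₀(k_a−k_1)/(k_1 L₀) = 0.3055,
t_c = ln(7.849 × 0.3055) / (1.35 − 0.172) = ln(2.398) / 1.178 = 0.8745/1.178 = 0.7424 d.
L(t_c) = L₀ e^(−k_1 t_c) = 42.7 × 0.8801 = 37.58 mg/L, and at the critical point k_a D_c = k_1 L, so D_c = (0.172/1.35) × 37.58 = 4.788 mg/L.
Minimum DO = C_s − D_c = 8.33 − 4.788 = 3.542 mg/L.
x_c = v t_c = 0.185 m/s × 0.7424 d × 86400 s/d = 11870 m ≈ 11.9 km.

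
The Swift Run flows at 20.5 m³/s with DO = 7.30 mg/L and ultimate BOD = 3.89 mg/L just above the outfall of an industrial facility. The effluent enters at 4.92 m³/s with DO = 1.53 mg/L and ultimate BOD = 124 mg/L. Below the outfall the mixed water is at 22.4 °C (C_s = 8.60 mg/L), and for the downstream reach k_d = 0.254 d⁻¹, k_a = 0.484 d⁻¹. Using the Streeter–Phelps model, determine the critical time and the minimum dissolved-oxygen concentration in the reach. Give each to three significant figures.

t_c ≈ 2.44 d; minimum DO ≈ 0.933 mg/L

Mixed DO = (20.5×7.30 + 4.92×1.53)/(20.5+4.92) = 157.2/25.42 = 6.183 mg/L.
Mixed L₀ = (20.5×3.89 + 4.92×124)/(25.42) = 689.8/25.42 = 27.14 mg/L.
Initial deficit D₀ = C_s − DO₀ = 8.60 − 6.183 = 2.417 mg/L.
t_c = (1/0.2300) ln[(0.484/0.254)(1 − 2.417×0.2300/(0.254×27.14))] = 4.348 × ln(1.752) = 2.438 d.
D_c = (0.254/0.484) × 27.14 × e^(−0.254×2.438) = 0.5248 × 27.14 × 0.5384 = 7.667 mg/L.
Minimum DO = 8.60 − 7.667 = 0.9326 mg/L.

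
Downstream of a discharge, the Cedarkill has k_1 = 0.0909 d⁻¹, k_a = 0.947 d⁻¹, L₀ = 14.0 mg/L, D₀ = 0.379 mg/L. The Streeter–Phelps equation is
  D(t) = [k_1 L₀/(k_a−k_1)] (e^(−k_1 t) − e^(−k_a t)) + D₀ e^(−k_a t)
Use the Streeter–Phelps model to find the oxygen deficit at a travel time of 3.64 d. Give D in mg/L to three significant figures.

k_1 L₀/(k_a−k_1) = 0.0909×14.0/(0.947−0.0909) = 1.273/0.8561 = 1.487 mg/L.
e^(−k_1 t) = e^(−0.0909×3.640) = 0.7183; e^(−k_a t) = e^(−0.947×3.640) = 0.03184.
D = 1.487 × (0.7183 − 0.03184) + 0.379 × 0.03184 = 1.020 + 0.01207 = 1.032 mg/L.

D ≈ 1.03 mg/L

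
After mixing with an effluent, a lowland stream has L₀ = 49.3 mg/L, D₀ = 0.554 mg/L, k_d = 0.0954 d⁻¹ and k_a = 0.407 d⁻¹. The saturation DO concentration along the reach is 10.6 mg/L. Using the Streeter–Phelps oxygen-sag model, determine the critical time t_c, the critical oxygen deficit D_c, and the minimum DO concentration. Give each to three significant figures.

t_c = [1/(k_a−k_d)] ln[(k_a/k_d)(1 − D₀(k_a−k_d)/(k_d L₀))]
= [1/(0.407−0.0954)] ln[(0.407/0.0954)(1 − 0.554×0.3116/(0.0954×49.3))]
= (1/0.3116) ln[4.266 × 0.9633] = 3.209 × ln(4.110) = 3.209 × 1.413 = 4.536 d.
D_c = (k_d/k_a) L₀ e^(−k_d t_c) = (0.0954/0.407) × 49.3 × e^(−0.0954×4.536) = 0.2344 × 49.3 × 0.6487 = 7.497 mg/L.
Minimum DO = C_s − D_c = 10.6 − 7.497 = 3.103 mg/L.

t_c ≈ 4.54 d; D_c ≈ 7.50 mg/L; min DO ≈ 3.10 mg/L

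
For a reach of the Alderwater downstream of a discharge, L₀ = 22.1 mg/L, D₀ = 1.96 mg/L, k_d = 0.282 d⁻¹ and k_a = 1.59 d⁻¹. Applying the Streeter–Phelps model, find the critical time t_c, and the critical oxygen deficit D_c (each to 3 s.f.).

t_c ≈ 0.917 d; D_c ≈ 3.03 mg/L

At the critical point dD/dt = 0, so k_d L₀ e^(−k_d t) = k_a D. Substituting D(t) from the Streeter–Phelps equation and solving for t gives
t_c = ln[(k_a/k_d)(1 − D₀(k_a−k_d)/(k_d L₀))] / (k_a−k_d).
Here k_a−k_d = 1.308 d⁻¹ and 1 − D₀(k_a−k_d)/(k_d L₀) = 1 − 1.96×1.308/(0.282×22.1) = 0.5886, so
t_c = ln(5.638 × 0.5886) / 1.308 = 1.200 / 1.308 = 0.9172 d.
D_c = (k_d/k_a) L₀ e^(−k_d t_c) = (0.282/1.59) × 22.1 × e^(−0.282×0.9172) = 0.1774 × 22.1 × 0.7721 = 3.026 mg/L.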